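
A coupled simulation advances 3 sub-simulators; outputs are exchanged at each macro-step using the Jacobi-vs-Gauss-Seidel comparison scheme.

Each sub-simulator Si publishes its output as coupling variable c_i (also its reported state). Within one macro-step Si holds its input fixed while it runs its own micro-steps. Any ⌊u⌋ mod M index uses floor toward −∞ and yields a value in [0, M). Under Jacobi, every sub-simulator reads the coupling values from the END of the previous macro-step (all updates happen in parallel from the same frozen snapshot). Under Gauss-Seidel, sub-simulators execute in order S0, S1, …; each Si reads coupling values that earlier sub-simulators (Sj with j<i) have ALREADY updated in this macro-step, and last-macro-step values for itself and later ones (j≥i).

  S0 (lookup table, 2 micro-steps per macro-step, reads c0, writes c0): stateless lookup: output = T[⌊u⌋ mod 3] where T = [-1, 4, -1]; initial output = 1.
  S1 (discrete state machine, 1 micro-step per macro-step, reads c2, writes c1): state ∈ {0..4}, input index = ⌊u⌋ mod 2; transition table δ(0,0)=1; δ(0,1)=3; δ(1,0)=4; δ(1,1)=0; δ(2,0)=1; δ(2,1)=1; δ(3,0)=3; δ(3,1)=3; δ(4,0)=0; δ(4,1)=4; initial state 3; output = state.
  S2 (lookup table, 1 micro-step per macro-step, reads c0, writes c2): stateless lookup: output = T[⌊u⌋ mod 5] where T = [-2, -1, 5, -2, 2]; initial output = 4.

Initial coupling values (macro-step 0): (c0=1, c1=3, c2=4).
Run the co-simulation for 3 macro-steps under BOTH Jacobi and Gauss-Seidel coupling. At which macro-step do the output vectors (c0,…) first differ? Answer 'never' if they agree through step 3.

[Jacobi] macro 1: S0 reads c0=1 → after 2×micro: 4; S1 reads c2=4 → after 1×micro: 3; S2 reads c0=1 → after 1×micro: -1 ⇒ (c0=4, c1=3, c2=-1)
[Jacobi] macro 2: S0 reads c0=4 → after 2×micro: 4; S1 reads c2=-1 → after 1×micro: 3; S2 reads c0=4 → after 1×micro: 2 ⇒ (c0=4, c1=3, c2=2)
[Jacobi] macro 3: S0 reads c0=4 → after 2×micro: 4; S1 reads c2=2 → after 1×micro: 3; S2 reads c0=4 → after 1×micro: 2 ⇒ (c0=4, c1=3, c2=2)
[Gauss-Seidel] macro 1: S0 reads c0=1 → after 2×micro: 4; S1 reads c2=4 → after 1×micro: 3; S2 reads c0=4 → after 1×micro: 2 ⇒ (c0=4, c1=3, c2=2)
[Gauss-Seidel] macro 2: S0 reads c0=4 → after 2×micro: 4; S1 reads c2=2 → after 1×micro: 3; S2 reads c0=4 → after 1×micro: 2 ⇒ (c0=4, c1=3, c2=2)
[Gauss-Seidel] macro 3: S0 reads c0=4 → after 2×micro: 4; S1 reads c2=2 → after 1×micro: 3; S2 reads c0=4 → after 1×micro: 2 ⇒ (c0=4, c1=3, c2=2)

first divergence at macro-step: 1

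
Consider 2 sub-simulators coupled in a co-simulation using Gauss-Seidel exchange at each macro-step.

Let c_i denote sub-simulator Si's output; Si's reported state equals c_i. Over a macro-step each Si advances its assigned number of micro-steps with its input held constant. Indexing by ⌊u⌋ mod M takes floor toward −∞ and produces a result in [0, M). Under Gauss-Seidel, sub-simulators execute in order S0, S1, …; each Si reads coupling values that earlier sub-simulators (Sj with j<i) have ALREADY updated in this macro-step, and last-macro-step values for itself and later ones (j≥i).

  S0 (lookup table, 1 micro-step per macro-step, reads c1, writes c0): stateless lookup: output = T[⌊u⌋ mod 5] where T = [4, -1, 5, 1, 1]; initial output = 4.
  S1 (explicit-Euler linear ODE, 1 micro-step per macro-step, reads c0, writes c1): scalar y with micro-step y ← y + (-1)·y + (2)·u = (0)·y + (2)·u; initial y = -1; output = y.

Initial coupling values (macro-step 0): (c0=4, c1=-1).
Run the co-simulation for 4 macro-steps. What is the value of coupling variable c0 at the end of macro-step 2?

macro 1: S0 reads c1=-1 → after 1×micro: 1; S1 reads c0=1 → after 1×micro: 2 ⇒ (c0=1, c1=2)
macro 2: S0 reads c1=2 → after 1×micro: 5; S1 reads c0=5 → after 1×micro: 10 ⇒ (c0=5, c1=10)
macro 3: S0 reads c1=10 → after 1×micro: 4; S1 reads c0=4 → after 1×micro: 8 ⇒ (c0=4, c1=8)
macro 4: S0 reads c1=8 → after 1×micro: 1; S1 reads c0=1 → after 1×micro: 2 ⇒ (c0=1, c1=2)

c0 at macro-step 2 = 5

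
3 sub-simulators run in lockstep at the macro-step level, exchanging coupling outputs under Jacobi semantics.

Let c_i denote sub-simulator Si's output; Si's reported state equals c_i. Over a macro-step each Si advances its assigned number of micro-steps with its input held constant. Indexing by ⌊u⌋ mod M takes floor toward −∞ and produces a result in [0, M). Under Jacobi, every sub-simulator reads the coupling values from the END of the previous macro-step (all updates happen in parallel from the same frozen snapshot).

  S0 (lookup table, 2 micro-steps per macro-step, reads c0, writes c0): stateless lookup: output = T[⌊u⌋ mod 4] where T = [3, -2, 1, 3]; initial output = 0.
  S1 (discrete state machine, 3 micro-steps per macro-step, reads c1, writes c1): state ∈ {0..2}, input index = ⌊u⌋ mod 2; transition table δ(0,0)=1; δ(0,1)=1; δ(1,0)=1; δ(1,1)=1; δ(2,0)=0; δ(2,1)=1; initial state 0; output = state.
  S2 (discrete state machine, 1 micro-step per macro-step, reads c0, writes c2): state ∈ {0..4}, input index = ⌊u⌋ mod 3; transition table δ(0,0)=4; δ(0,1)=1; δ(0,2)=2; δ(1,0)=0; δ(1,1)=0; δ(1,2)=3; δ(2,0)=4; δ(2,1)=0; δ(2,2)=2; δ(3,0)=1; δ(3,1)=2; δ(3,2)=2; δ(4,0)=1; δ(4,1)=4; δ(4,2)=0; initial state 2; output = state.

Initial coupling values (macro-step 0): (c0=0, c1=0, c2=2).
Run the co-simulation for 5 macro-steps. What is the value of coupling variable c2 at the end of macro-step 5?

macro 1: S0 reads c0=0 → after 2×micro: 3; S1 reads c1=0 → after 3×micro: 1; S2 reads c0=0 → after 1×micro: 4 ⇒ (c0=3, c1=1, c2=4)
macro 2: S0 reads c0=3 → after 2×micro: 3; S1 reads c1=1 → after 3×micro: 1; S2 reads c0=3 → after 1×micro: 1 ⇒ (c0=3, c1=1, c2=1)
macro 3: S0 reads c0=3 → after 2×micro: 3; S1 reads c1=1 → after 3×micro: 1; S2 reads c0=3 → after 1×micro: 0 ⇒ (c0=3, c1=1, c2=0)
macro 4: S0 reads c0=3 → after 2×micro: 3; S1 reads c1=1 → after 3×micro: 1; S2 reads c0=3 → after 1×micro: 4 ⇒ (c0=3, c1=1, c2=4)
macro 5: S0 reads c0=3 → after 2×micro: 3; S1 reads c1=1 → after 3×micro: 1; S2 reads c0=3 → after 1×micro: 1 ⇒ (c0=3, c1=1, c2=1)

c2 at macro-step 5 = 1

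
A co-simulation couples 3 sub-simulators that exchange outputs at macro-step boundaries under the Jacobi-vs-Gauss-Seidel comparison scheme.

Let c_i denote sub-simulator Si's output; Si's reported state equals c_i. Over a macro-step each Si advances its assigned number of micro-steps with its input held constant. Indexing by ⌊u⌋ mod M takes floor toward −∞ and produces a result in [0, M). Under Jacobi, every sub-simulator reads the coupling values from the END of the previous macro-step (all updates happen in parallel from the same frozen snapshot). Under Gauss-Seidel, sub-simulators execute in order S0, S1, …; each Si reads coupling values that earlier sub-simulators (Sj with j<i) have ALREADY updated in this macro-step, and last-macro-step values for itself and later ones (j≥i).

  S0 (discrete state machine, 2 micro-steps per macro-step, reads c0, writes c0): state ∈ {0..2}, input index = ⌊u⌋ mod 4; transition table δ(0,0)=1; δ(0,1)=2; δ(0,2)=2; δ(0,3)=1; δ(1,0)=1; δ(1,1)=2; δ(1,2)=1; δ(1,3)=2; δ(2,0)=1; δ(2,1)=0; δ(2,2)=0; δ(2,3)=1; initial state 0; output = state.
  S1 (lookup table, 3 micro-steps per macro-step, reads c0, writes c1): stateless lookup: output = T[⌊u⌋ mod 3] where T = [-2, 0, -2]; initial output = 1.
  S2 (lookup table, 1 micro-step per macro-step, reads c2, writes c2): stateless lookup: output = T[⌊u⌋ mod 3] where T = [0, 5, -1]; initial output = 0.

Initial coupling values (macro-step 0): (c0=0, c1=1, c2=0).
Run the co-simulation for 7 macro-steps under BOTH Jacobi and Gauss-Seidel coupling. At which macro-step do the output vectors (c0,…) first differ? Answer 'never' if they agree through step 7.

first divergence at macro-step: 1

[Jacobi] macro 1: S0 reads c0=0 → after 2×micro: 1; S1 reads c0=0 → after 3×micro: -2; S2 reads c2=0 → after 1×micro: 0 ⇒ (c0=1, c1=-2, c2=0)
[Jacobi] macro 2: S0 reads c0=1 → after 2×micro: 0; S1 reads c0=1 → after 3×micro: 0; S2 reads c2=0 → after 1×micro: 0 ⇒ (c0=0, c1=0, c2=0)
[Jacobi] macro 3: S0 reads c0=0 → after 2×micro: 1; S1 reads c0=0 → after 3×micro: -2; S2 reads c2=0 → after 1×micro: 0 ⇒ (c0=1, c1=-2, c2=0)
[Jacobi] macro 4: S0 reads c0=1 → after 2×micro: 0; S1 reads c0=1 → after 3×micro: 0; S2 reads c2=0 → after 1×micro: 0 ⇒ (c0=0, c1=0, c2=0)
[Jacobi] macro 5: S0 reads c0=0 → after 2×micro: 1; S1 reads c0=0 → after 3×micro: -2; S2 reads c2=0 → after 1×micro: 0 ⇒ (c0=1, c1=-2, c2=0)
[Jacobi] macro 6: S0 reads c0=1 → after 2×micro: 0; S1 reads c0=1 → after 3×micro: 0; S2 reads c2=0 → after 1×micro: 0 ⇒ (c0=0, c1=0, c2=0)
[Jacobi] macro 7: S0 reads c0=0 → after 2×micro: 1; S1 reads c0=0 → after 3×micro: -2; S2 reads c2=0 → after 1×micro: 0 ⇒ (c0=1, c1=-2, c2=0)
[Gauss-Seidel] macro 1: S0 reads c0=0 → after 2×micro: 1; S1 reads c0=1 → after 3×micro: 0; S2 reads c2=0 → after 1×micro: 0 ⇒ (c0=1, c1=0, c2=0)
[Gauss-Seidel] macro 2: S0 reads c0=1 → after 2×micro: 0; S1 reads c0=0 → after 3×micro: -2; S2 reads c2=0 → after 1×micro: 0 ⇒ (c0=0, c1=-2, c2=0)
[Gauss-Seidel] macro 3: S0 reads c0=0 → after 2×micro: 1; S1 reads c0=1 → after 3×micro: 0; S2 reads c2=0 → after 1×micro: 0 ⇒ (c0=1, c1=0, c2=0)
[Gauss-Seidel] macro 4: S0 reads c0=1 → after 2×micro: 0; S1 reads c0=0 → after 3×micro: -2; S2 reads c2=0 → after 1×micro: 0 ⇒ (c0=0, c1=-2, c2=0)
[Gauss-Seidel] macro 5: S0 reads c0=0 → after 2×micro: 1; S1 reads c0=1 → after 3×micro: 0; S2 reads c2=0 → after 1×micro: 0 ⇒ (c0=1, c1=0, c2=0)
[Gauss-Seidel] macro 6: S0 reads c0=1 → after 2×micro: 0; S1 reads c0=0 → after 3×micro: -2; S2 reads c2=0 → after 1×micro: 0 ⇒ (c0=0, c1=-2, c2=0)
[Gauss-Seidel] macro 7: S0 reads c0=0 → after 2×micro: 1; S1 reads c0=1 → after 3×micro: 0; S2 reads c2=0 → after 1×micro: 0 ⇒ (c0=1, c1=0, c2=0)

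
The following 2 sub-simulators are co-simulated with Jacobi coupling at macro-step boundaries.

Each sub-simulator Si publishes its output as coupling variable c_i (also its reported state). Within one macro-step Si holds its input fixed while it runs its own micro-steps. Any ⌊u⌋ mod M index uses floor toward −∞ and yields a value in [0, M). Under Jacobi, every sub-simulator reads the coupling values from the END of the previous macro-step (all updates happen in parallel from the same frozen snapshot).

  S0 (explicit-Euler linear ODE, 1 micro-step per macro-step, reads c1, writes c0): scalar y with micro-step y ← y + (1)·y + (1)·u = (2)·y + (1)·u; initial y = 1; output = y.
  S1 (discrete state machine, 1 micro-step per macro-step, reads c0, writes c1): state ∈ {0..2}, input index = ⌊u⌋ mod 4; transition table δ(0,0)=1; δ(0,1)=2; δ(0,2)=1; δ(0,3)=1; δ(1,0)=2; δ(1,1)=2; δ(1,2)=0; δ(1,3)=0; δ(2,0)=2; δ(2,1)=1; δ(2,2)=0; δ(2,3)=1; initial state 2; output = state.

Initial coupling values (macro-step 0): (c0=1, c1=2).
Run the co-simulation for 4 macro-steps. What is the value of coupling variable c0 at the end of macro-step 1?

c0 at macro-step 1 = 4

macro 1: S0 reads c1=2 → after 1×micro: 4; S1 reads c0=1 → after 1×micro: 1 ⇒ (c0=4, c1=1)
macro 2: S0 reads c1=1 → after 1×micro: 9; S1 reads c0=4 → after 1×micro: 2 ⇒ (c0=9, c1=2)
macro 3: S0 reads c1=2 → after 1×micro: 20; S1 reads c0=9 → after 1×micro: 1 ⇒ (c0=20, c1=1)
macro 4: S0 reads c1=1 → after 1×micro: 41; S1 reads c0=20 → after 1×micro: 2 ⇒ (c0=41, c1=2)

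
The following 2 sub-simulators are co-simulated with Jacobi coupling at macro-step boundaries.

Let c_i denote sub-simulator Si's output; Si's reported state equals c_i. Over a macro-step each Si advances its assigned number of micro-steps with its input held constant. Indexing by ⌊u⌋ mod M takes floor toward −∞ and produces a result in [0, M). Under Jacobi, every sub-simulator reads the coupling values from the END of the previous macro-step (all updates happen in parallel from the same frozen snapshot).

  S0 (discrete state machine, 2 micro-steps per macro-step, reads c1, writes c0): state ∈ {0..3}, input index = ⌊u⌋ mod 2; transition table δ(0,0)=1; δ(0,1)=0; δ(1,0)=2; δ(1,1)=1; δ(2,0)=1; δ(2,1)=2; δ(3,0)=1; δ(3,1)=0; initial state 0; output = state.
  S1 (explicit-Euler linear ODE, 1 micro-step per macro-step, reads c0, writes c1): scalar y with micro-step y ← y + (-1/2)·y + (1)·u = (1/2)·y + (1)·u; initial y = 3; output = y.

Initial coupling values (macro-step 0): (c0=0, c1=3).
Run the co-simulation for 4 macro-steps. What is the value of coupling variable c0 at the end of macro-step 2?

c0 at macro-step 2 = 0

macro 1: S0 reads c1=3 → after 2×micro: 0; S1 reads c0=0 → after 1×micro: 3/2 ⇒ (c0=0, c1=3/2)
macro 2: S0 reads c1=3/2 → after 2×micro: 0; S1 reads c0=0 → after 1×micro: 3/4 ⇒ (c0=0, c1=3/4)
macro 3: S0 reads c1=3/4 → after 2×micro: 2; S1 reads c0=0 → after 1×micro: 3/8 ⇒ (c0=2, c1=3/8)
macro 4: S0 reads c1=3/8 → after 2×micro: 2; S1 reads c0=2 → after 1×micro: 35/16 ⇒ (c0=2, c1=35/16)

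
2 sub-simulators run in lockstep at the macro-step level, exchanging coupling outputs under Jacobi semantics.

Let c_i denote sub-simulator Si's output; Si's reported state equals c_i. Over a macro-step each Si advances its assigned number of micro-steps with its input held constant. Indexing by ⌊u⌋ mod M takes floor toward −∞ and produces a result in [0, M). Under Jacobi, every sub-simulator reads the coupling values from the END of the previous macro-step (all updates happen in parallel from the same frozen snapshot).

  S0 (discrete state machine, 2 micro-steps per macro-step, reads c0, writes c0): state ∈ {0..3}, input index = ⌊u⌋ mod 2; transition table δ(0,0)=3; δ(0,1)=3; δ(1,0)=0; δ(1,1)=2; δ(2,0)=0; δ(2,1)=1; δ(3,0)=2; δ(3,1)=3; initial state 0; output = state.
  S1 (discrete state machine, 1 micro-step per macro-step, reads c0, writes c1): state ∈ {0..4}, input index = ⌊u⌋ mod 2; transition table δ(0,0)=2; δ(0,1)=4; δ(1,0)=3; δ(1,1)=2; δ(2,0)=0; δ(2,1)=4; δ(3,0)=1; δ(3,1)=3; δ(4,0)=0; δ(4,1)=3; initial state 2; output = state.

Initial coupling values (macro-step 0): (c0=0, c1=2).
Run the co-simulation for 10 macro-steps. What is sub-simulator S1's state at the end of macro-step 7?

macro 1: S0 reads c0=0 → after 2×micro: 2; S1 reads c0=0 → after 1×micro: 0 ⇒ (c0=2, c1=0)
macro 2: S0 reads c0=2 → after 2×micro: 3; S1 reads c0=2 → after 1×micro: 2 ⇒ (c0=3, c1=2)
macro 3: S0 reads c0=3 → after 2×micro: 3; S1 reads c0=3 → after 1×micro: 4 ⇒ (c0=3, c1=4)
macro 4: S0 reads c0=3 → after 2×micro: 3; S1 reads c0=3 → after 1×micro: 3 ⇒ (c0=3, c1=3)
macro 5: S0 reads c0=3 → after 2×micro: 3; S1 reads c0=3 → after 1×micro: 3 ⇒ (c0=3, c1=3)
macro 6: S0 reads c0=3 → after 2×micro: 3; S1 reads c0=3 → after 1×micro: 3 ⇒ (c0=3, c1=3)
macro 7: S0 reads c0=3 → after 2×micro: 3; S1 reads c0=3 → after 1×micro: 3 ⇒ (c0=3, c1=3)
macro 8: S0 reads c0=3 → after 2×micro: 3; S1 reads c0=3 → after 1×micro: 3 ⇒ (c0=3, c1=3)
macro 9: S0 reads c0=3 → after 2×micro: 3; S1 reads c0=3 → after 1×micro: 3 ⇒ (c0=3, c1=3)
macro 10: S0 reads c0=3 → after 2×micro: 3; S1 reads c0=3 → after 1×micro: 3 ⇒ (c0=3, c1=3)

S1 state at macro-step 7 = 3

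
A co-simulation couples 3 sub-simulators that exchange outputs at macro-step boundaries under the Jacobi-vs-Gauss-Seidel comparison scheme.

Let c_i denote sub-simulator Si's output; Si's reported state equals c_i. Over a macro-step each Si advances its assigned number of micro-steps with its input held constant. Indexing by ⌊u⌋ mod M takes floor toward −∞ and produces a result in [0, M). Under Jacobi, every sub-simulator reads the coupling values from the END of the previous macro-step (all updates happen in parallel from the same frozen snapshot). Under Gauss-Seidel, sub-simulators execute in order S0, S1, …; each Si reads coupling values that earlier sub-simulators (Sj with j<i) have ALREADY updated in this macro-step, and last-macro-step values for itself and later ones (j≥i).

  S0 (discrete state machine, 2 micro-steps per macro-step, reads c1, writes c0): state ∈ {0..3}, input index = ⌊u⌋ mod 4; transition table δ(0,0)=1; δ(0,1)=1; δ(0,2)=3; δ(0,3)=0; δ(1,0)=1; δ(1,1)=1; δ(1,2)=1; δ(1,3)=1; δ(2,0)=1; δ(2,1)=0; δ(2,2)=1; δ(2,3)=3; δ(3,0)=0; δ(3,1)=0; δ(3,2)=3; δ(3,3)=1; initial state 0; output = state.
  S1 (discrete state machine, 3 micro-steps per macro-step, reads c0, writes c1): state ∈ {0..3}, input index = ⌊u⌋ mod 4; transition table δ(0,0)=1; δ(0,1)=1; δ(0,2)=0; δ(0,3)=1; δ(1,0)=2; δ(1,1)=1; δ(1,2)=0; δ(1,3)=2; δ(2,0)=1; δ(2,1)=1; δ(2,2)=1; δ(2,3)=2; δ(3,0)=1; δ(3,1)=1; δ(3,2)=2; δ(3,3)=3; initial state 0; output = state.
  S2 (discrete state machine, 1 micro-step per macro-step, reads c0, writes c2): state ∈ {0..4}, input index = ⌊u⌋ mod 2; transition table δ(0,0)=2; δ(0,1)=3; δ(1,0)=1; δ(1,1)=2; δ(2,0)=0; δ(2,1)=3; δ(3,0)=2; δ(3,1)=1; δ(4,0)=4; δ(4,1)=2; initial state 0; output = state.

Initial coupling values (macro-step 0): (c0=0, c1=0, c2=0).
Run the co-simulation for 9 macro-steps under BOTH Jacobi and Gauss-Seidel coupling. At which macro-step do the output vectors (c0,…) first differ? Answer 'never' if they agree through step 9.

[Jacobi] macro 1: S0 reads c1=0 → after 2×micro: 1; S1 reads c0=0 → after 3×micro: 1; S2 reads c0=0 → after 1×micro: 2 ⇒ (c0=1, c1=1, c2=2)
[Jacobi] macro 2: S0 reads c1=1 → after 2×micro: 1; S1 reads c0=1 → after 3×micro: 1; S2 reads c0=1 → after 1×micro: 3 ⇒ (c0=1, c1=1, c2=3)
[Jacobi] macro 3: S0 reads c1=1 → after 2×micro: 1; S1 reads c0=1 → after 3×micro: 1; S2 reads c0=1 → after 1×micro: 1 ⇒ (c0=1, c1=1, c2=1)
[Jacobi] macro 4: S0 reads c1=1 → after 2×micro: 1; S1 reads c0=1 → after 3×micro: 1; S2 reads c0=1 → after 1×micro: 2 ⇒ (c0=1, c1=1, c2=2)
[Jacobi] macro 5: S0 reads c1=1 → after 2×micro: 1; S1 reads c0=1 → after 3×micro: 1; S2 reads c0=1 → after 1×micro: 3 ⇒ (c0=1, c1=1, c2=3)
[Jacobi] macro 6: S0 reads c1=1 → after 2×micro: 1; S1 reads c0=1 → after 3×micro: 1; S2 reads c0=1 → after 1×micro: 1 ⇒ (c0=1, c1=1, c2=1)
[Jacobi] macro 7: S0 reads c1=1 → after 2×micro: 1; S1 reads c0=1 → after 3×micro: 1; S2 reads c0=1 → after 1×micro: 2 ⇒ (c0=1, c1=1, c2=2)
[Jacobi] macro 8: S0 reads c1=1 → after 2×micro: 1; S1 reads c0=1 → after 3×micro: 1; S2 reads c0=1 → after 1×micro: 3 ⇒ (c0=1, c1=1, c2=3)
[Jacobi] macro 9: S0 reads c1=1 → after 2×micro: 1; S1 reads c0=1 → after 3×micro: 1; S2 reads c0=1 → after 1×micro: 1 ⇒ (c0=1, c1=1, c2=1)
[Gauss-Seidel] macro 1: S0 reads c1=0 → after 2×micro: 1; S1 reads c0=1 → after 3×micro: 1; S2 reads c0=1 → after 1×micro: 3 ⇒ (c0=1, c1=1, c2=3)
[Gauss-Seidel] macro 2: S0 reads c1=1 → after 2×micro: 1; S1 reads c0=1 → after 3×micro: 1; S2 reads c0=1 → after 1×micro: 1 ⇒ (c0=1, c1=1, c2=1)
[Gauss-Seidel] macro 3: S0 reads c1=1 → after 2×micro: 1; S1 reads c0=1 → after 3×micro: 1; S2 reads c0=1 → after 1×micro: 2 ⇒ (c0=1, c1=1, c2=2)
[Gauss-Seidel] macro 4: S0 reads c1=1 → after 2×micro: 1; S1 reads c0=1 → after 3×micro: 1; S2 reads c0=1 → after 1×micro: 3 ⇒ (c0=1, c1=1, c2=3)
[Gauss-Seidel] macro 5: S0 reads c1=1 → after 2×micro: 1; S1 reads c0=1 → after 3×micro: 1; S2 reads c0=1 → after 1×micro: 1 ⇒ (c0=1, c1=1, c2=1)
[Gauss-Seidel] macro 6: S0 reads c1=1 → after 2×micro: 1; S1 reads c0=1 → after 3×micro: 1; S2 reads c0=1 → after 1×micro: 2 ⇒ (c0=1, c1=1, c2=2)
[Gauss-Seidel] macro 7: S0 reads c1=1 → after 2×micro: 1; S1 reads c0=1 → after 3×micro: 1; S2 reads c0=1 → after 1×micro: 3 ⇒ (c0=1, c1=1, c2=3)
[Gauss-Seidel] macro 8: S0 reads c1=1 → after 2×micro: 1; S1 reads c0=1 → after 3×micro: 1; S2 reads c0=1 → after 1×micro: 1 ⇒ (c0=1, c1=1, c2=1)
[Gauss-Seidel] macro 9: S0 reads c1=1 → after 2×micro: 1; S1 reads c0=1 → after 3×micro: 1; S2 reads c0=1 → after 1×micro: 2 ⇒ (c0=1, c1=1, c2=2)

first divergence at macro-step: 1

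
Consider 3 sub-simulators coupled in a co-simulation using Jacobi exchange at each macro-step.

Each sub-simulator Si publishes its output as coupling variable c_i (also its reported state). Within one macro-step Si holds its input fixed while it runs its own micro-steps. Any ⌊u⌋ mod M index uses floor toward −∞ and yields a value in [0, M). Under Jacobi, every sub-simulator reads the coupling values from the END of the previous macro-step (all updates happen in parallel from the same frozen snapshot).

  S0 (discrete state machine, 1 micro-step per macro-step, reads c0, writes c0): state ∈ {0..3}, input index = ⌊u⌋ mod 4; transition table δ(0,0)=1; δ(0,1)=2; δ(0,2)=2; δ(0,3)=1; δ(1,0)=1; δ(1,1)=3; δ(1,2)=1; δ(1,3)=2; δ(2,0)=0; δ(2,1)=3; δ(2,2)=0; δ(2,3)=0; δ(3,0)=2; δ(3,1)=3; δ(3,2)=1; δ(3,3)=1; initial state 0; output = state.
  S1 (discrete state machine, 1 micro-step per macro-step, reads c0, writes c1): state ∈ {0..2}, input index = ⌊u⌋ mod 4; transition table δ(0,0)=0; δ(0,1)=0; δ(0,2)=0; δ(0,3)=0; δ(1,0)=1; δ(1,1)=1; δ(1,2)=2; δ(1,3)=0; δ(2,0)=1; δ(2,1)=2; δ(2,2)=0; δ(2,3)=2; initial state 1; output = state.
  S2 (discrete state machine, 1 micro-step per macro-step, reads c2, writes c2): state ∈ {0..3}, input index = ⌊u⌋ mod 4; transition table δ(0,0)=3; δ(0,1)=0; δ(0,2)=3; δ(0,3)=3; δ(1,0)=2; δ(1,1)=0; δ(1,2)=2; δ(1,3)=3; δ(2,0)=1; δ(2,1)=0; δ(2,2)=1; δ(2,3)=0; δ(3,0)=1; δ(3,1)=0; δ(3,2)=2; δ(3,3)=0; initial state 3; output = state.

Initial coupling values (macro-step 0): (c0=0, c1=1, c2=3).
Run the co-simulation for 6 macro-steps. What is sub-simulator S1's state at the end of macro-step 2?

S1 state at macro-step 2 = 1

macro 1: S0 reads c0=0 → after 1×micro: 1; S1 reads c0=0 → after 1×micro: 1; S2 reads c2=3 → after 1×micro: 0 ⇒ (c0=1, c1=1, c2=0)
macro 2: S0 reads c0=1 → after 1×micro: 3; S1 reads c0=1 → after 1×micro: 1; S2 reads c2=0 → after 1×micro: 3 ⇒ (c0=3, c1=1, c2=3)
macro 3: S0 reads c0=3 → after 1×micro: 1; S1 reads c0=3 → after 1×micro: 0; S2 reads c2=3 → after 1×micro: 0 ⇒ (c0=1, c1=0, c2=0)
macro 4: S0 reads c0=1 → after 1×micro: 3; S1 reads c0=1 → after 1×micro: 0; S2 reads c2=0 → after 1×micro: 3 ⇒ (c0=3, c1=0, c2=3)
macro 5: S0 reads c0=3 → after 1×micro: 1; S1 reads c0=3 → after 1×micro: 0; S2 reads c2=3 → after 1×micro: 0 ⇒ (c0=1, c1=0, c2=0)
macro 6: S0 reads c0=1 → after 1×micro: 3; S1 reads c0=1 → after 1×micro: 0; S2 reads c2=0 → after 1×micro: 3 ⇒ (c0=3, c1=0, c2=3)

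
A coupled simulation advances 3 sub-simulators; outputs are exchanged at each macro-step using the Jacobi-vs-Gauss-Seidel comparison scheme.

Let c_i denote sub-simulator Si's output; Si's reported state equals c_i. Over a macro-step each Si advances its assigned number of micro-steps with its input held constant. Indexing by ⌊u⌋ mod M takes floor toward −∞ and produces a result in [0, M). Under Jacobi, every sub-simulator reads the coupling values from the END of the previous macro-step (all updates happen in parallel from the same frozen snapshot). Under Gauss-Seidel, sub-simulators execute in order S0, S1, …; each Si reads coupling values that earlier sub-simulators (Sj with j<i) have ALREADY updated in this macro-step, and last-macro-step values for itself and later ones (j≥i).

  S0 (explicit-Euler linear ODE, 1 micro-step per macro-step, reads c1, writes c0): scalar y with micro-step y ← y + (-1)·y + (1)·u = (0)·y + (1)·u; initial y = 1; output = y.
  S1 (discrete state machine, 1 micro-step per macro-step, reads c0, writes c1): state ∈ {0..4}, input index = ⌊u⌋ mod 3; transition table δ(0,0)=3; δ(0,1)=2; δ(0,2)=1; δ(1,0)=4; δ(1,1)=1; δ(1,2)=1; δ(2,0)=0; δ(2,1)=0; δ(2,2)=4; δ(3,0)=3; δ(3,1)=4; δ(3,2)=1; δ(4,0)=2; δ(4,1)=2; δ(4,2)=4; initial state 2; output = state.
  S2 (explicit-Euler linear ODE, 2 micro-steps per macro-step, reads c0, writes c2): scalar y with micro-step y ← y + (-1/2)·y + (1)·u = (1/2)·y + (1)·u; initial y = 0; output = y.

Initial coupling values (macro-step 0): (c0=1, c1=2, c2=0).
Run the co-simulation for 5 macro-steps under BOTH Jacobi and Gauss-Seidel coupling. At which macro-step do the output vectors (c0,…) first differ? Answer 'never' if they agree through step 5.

first divergence at macro-step: 1

[Jacobi] macro 1: S0 reads c1=2 → after 1×micro: 2; S1 reads c0=1 → after 1×micro: 0; S2 reads c0=1 → after 2×micro: 3/2 ⇒ (c0=2, c1=0, c2=3/2)
[Jacobi] macro 2: S0 reads c1=0 → after 1×micro: 0; S1 reads c0=2 → after 1×micro: 1; S2 reads c0=2 → after 2×micro: 27/8 ⇒ (c0=0, c1=1, c2=27/8)
[Jacobi] macro 3: S0 reads c1=1 → after 1×micro: 1; S1 reads c0=0 → after 1×micro: 4; S2 reads c0=0 → after 2×micro: 27/32 ⇒ (c0=1, c1=4, c2=27/32)
[Jacobi] macro 4: S0 reads c1=4 → after 1×micro: 4; S1 reads c0=1 → after 1×micro: 2; S2 reads c0=1 → after 2×micro: 219/128 ⇒ (c0=4, c1=2, c2=219/128)
[Jacobi] macro 5: S0 reads c1=2 → after 1×micro: 2; S1 reads c0=4 → after 1×micro: 0; S2 reads c0=4 → after 2×micro: 3291/512 ⇒ (c0=2, c1=0, c2=3291/512)
[Gauss-Seidel] macro 1: S0 reads c1=2 → after 1×micro: 2; S1 reads c0=2 → after 1×micro: 4; S2 reads c0=2 → after 2×micro: 3 ⇒ (c0=2, c1=4, c2=3)
[Gauss-Seidel] macro 2: S0 reads c1=4 → after 1×micro: 4; S1 reads c0=4 → after 1×micro: 2; S2 reads c0=4 → after 2×micro: 27/4 ⇒ (c0=4, c1=2, c2=27/4)
[Gauss-Seidel] macro 3: S0 reads c1=2 → after 1×micro: 2; S1 reads c0=2 → after 1×micro: 4; S2 reads c0=2 → after 2×micro: 75/16 ⇒ (c0=2, c1=4, c2=75/16)
[Gauss-Seidel] macro 4: S0 reads c1=4 → after 1×micro: 4; S1 reads c0=4 → after 1×micro: 2; S2 reads c0=4 → after 2×micro: 459/64 ⇒ (c0=4, c1=2, c2=459/64)
[Gauss-Seidel] macro 5: S0 reads c1=2 → after 1×micro: 2; S1 reads c0=2 → after 1×micro: 4; S2 reads c0=2 → after 2×micro: 1227/256 ⇒ (c0=2, c1=4, c2=1227/256)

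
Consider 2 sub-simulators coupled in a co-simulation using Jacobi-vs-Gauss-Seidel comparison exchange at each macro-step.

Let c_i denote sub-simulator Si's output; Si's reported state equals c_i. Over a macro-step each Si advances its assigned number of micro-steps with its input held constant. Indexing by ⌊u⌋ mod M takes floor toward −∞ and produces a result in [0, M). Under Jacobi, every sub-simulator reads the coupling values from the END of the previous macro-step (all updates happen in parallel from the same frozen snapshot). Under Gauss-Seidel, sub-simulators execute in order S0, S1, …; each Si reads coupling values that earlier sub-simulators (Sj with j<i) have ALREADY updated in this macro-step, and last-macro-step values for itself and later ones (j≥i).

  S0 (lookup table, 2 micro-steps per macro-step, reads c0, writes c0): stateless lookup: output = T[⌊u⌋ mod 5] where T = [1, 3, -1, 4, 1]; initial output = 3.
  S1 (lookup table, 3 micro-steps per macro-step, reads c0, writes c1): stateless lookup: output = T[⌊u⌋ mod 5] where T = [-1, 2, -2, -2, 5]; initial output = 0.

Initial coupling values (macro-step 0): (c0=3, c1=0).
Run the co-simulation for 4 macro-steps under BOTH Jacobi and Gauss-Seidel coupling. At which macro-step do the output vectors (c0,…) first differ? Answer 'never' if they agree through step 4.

first divergence at macro-step: 1

[Jacobi] macro 1: S0 reads c0=3 → after 2×micro: 4; S1 reads c0=3 → after 3×micro: -2 ⇒ (c0=4, c1=-2)
[Jacobi] macro 2: S0 reads c0=4 → after 2×micro: 1; S1 reads c0=4 → after 3×micro: 5 ⇒ (c0=1, c1=5)
[Jacobi] macro 3: S0 reads c0=1 → after 2×micro: 3; S1 reads c0=1 → after 3×micro: 2 ⇒ (c0=3, c1=2)
[Jacobi] macro 4: S0 reads c0=3 → after 2×micro: 4; S1 reads c0=3 → after 3×micro: -2 ⇒ (c0=4, c1=-2)
[Gauss-Seidel] macro 1: S0 reads c0=3 → after 2×micro: 4; S1 reads c0=4 → after 3×micro: 5 ⇒ (c0=4, c1=5)
[Gauss-Seidel] macro 2: S0 reads c0=4 → after 2×micro: 1; S1 reads c0=1 → after 3×micro: 2 ⇒ (c0=1, c1=2)
[Gauss-Seidel] macro 3: S0 reads c0=1 → after 2×micro: 3; S1 reads c0=3 → after 3×micro: -2 ⇒ (c0=3, c1=-2)
[Gauss-Seidel] macro 4: S0 reads c0=3 → after 2×micro: 4; S1 reads c0=4 → after 3×micro: 5 ⇒ (c0=4, c1=5)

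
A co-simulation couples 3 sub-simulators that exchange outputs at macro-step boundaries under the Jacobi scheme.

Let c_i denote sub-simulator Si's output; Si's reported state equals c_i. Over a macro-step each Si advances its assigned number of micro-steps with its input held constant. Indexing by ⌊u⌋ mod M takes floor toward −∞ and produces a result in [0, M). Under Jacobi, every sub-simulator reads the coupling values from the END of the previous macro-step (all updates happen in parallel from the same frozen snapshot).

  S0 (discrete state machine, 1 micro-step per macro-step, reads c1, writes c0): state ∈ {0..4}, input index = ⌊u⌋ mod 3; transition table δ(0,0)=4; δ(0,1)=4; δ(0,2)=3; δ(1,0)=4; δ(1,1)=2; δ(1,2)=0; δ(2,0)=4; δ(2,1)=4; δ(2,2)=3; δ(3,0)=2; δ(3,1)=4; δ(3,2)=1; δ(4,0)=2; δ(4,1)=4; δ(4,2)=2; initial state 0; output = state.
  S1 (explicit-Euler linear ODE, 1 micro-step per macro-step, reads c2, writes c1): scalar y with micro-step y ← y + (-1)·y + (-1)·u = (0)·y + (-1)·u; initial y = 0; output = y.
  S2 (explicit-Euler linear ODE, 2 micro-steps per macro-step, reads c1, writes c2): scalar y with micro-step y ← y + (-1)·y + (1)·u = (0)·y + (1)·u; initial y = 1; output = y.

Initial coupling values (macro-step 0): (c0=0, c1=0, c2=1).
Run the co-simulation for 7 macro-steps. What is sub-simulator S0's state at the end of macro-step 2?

macro 1: S0 reads c1=0 → after 1×micro: 4; S1 reads c2=1 → after 1×micro: -1; S2 reads c1=0 → after 2×micro: 0 ⇒ (c0=4, c1=-1, c2=0)
macro 2: S0 reads c1=-1 → after 1×micro: 2; S1 reads c2=0 → after 1×micro: 0; S2 reads c1=-1 → after 2×micro: -1 ⇒ (c0=2, c1=0, c2=-1)
macro 3: S0 reads c1=0 → after 1×micro: 4; S1 reads c2=-1 → after 1×micro: 1; S2 reads c1=0 → after 2×micro: 0 ⇒ (c0=4, c1=1, c2=0)
macro 4: S0 reads c1=1 → after 1×micro: 4; S1 reads c2=0 → after 1×micro: 0; S2 reads c1=1 → after 2×micro: 1 ⇒ (c0=4, c1=0, c2=1)
macro 5: S0 reads c1=0 → after 1×micro: 2; S1 reads c2=1 → after 1×micro: -1; S2 reads c1=0 → after 2×micro: 0 ⇒ (c0=2, c1=-1, c2=0)
macro 6: S0 reads c1=-1 → after 1×micro: 3; S1 reads c2=0 → after 1×micro: 0; S2 reads c1=-1 → after 2×micro: -1 ⇒ (c0=3, c1=0, c2=-1)
macro 7: S0 reads c1=0 → after 1×micro: 2; S1 reads c2=-1 → after 1×micro: 1; S2 reads c1=0 → after 2×micro: 0 ⇒ (c0=2, c1=1, c2=0)

S0 state at macro-step 2 = 2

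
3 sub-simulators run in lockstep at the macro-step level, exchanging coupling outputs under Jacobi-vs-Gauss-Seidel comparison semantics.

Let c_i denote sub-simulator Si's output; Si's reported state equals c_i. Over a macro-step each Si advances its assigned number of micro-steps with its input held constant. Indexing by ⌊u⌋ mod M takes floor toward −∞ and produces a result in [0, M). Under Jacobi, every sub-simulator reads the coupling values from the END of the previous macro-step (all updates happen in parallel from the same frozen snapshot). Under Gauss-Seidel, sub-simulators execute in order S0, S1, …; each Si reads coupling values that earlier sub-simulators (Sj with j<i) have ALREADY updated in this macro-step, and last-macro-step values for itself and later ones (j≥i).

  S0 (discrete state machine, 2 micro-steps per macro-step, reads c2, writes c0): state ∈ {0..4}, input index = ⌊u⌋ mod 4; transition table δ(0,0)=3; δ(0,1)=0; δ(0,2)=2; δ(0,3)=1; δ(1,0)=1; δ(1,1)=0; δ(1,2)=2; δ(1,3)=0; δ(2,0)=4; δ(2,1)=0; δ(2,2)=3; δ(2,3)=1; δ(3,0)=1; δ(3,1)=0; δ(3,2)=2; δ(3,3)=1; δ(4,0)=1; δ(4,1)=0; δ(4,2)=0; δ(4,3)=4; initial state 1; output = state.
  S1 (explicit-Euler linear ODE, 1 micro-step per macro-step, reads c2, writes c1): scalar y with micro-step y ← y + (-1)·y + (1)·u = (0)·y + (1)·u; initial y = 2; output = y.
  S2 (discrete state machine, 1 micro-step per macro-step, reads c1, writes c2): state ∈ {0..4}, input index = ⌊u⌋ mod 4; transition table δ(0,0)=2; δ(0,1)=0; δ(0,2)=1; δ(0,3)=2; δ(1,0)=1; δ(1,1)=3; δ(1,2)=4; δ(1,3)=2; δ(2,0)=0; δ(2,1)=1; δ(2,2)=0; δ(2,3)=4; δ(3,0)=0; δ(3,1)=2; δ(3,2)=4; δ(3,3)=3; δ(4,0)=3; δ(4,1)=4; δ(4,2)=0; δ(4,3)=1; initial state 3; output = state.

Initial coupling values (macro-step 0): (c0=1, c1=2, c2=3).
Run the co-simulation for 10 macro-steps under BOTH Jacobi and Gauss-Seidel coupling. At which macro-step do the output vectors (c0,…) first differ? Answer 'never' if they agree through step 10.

first divergence at macro-step: 1

[Jacobi] macro 1: S0 reads c2=3 → after 2×micro: 1; S1 reads c2=3 → after 1×micro: 3; S2 reads c1=2 → after 1×micro: 4 ⇒ (c0=1, c1=3, c2=4)
[Jacobi] macro 2: S0 reads c2=4 → after 2×micro: 1; S1 reads c2=4 → after 1×micro: 4; S2 reads c1=3 → after 1×micro: 1 ⇒ (c0=1, c1=4, c2=1)
[Jacobi] macro 3: S0 reads c2=1 → after 2×micro: 0; S1 reads c2=1 → after 1×micro: 1; S2 reads c1=4 → after 1×micro: 1 ⇒ (c0=0, c1=1, c2=1)
[Jacobi] macro 4: S0 reads c2=1 → after 2×micro: 0; S1 reads c2=1 → after 1×micro: 1; S2 reads c1=1 → after 1×micro: 3 ⇒ (c0=0, c1=1, c2=3)
[Jacobi] macro 5: S0 reads c2=3 → after 2×micro: 0; S1 reads c2=3 → after 1×micro: 3; S2 reads c1=1 → after 1×micro: 2 ⇒ (c0=0, c1=3, c2=2)
[Jacobi] macro 6: S0 reads c2=2 → after 2×micro: 3; S1 reads c2=2 → after 1×micro: 2; S2 reads c1=3 → after 1×micro: 4 ⇒ (c0=3, c1=2, c2=4)
[Jacobi] macro 7: S0 reads c2=4 → after 2×micro: 1; S1 reads c2=4 → after 1×micro: 4; S2 reads c1=2 → after 1×micro: 0 ⇒ (c0=1, c1=4, c2=0)
[Jacobi] macro 8: S0 reads c2=0 → after 2×micro: 1; S1 reads c2=0 → after 1×micro: 0; S2 reads c1=4 → after 1×micro: 2 ⇒ (c0=1, c1=0, c2=2)
[Jacobi] macro 9: S0 reads c2=2 → after 2×micro: 3; S1 reads c2=2 → after 1×micro: 2; S2 reads c1=0 → after 1×micro: 0 ⇒ (c0=3, c1=2, c2=0)
[Jacobi] macro 10: S0 reads c2=0 → after 2×micro: 1; S1 reads c2=0 → after 1×micro: 0; S2 reads c1=2 → after 1×micro: 1 ⇒ (c0=1, c1=0, c2=1)
[Gauss-Seidel] macro 1: S0 reads c2=3 → after 2×micro: 1; S1 reads c2=3 → after 1×micro: 3; S2 reads c1=3 → after 1×micro: 3 ⇒ (c0=1, c1=3, c2=3)
[Gauss-Seidel] macro 2: S0 reads c2=3 → after 2×micro: 1; S1 reads c2=3 → after 1×micro: 3; S2 reads c1=3 → after 1×micro: 3 ⇒ (c0=1, c1=3, c2=3)
[Gauss-Seidel] macro 3: S0 reads c2=3 → after 2×micro: 1; S1 reads c2=3 → after 1×micro: 3; S2 reads c1=3 → after 1×micro: 3 ⇒ (c0=1, c1=3, c2=3)
[Gauss-Seidel] macro 4: S0 reads c2=3 → after 2×micro: 1; S1 reads c2=3 → after 1×micro: 3; S2 reads c1=3 → after 1×micro: 3 ⇒ (c0=1, c1=3, c2=3)
[Gauss-Seidel] macro 5: S0 reads c2=3 → after 2×micro: 1; S1 reads c2=3 → after 1×micro: 3; S2 reads c1=3 → after 1×micro: 3 ⇒ (c0=1, c1=3, c2=3)
[Gauss-Seidel] macro 6: S0 reads c2=3 → after 2×micro: 1; S1 reads c2=3 → after 1×micro: 3; S2 reads c1=3 → after 1×micro: 3 ⇒ (c0=1, c1=3, c2=3)
[Gauss-Seidel] macro 7: S0 reads c2=3 → after 2×micro: 1; S1 reads c2=3 → after 1×micro: 3; S2 reads c1=3 → after 1×micro: 3 ⇒ (c0=1, c1=3, c2=3)
[Gauss-Seidel] macro 8: S0 reads c2=3 → after 2×micro: 1; S1 reads c2=3 → after 1×micro: 3; S2 reads c1=3 → after 1×micro: 3 ⇒ (c0=1, c1=3, c2=3)
[Gauss-Seidel] macro 9: S0 reads c2=3 → after 2×micro: 1; S1 reads c2=3 → after 1×micro: 3; S2 reads c1=3 → after 1×micro: 3 ⇒ (c0=1, c1=3, c2=3)
[Gauss-Seidel] macro 10: S0 reads c2=3 → after 2×micro: 1; S1 reads c2=3 → after 1×micro: 3; S2 reads c1=3 → after 1×micro: 3 ⇒ (c0=1, c1=3, c2=3)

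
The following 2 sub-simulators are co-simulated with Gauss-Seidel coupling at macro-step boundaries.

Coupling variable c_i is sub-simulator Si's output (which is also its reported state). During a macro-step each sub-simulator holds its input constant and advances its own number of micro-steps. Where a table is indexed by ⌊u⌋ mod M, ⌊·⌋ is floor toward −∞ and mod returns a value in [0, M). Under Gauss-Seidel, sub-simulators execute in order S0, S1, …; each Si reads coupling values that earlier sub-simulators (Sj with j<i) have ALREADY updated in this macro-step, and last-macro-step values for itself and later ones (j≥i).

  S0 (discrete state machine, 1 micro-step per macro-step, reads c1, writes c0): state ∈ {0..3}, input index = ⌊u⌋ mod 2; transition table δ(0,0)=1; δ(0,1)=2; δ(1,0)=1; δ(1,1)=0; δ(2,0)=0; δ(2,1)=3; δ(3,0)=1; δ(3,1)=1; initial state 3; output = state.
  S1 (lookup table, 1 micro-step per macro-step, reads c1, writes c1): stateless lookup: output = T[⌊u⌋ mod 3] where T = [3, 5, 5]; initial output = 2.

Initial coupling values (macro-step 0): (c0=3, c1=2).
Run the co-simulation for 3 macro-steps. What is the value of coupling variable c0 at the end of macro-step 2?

c0 at macro-step 2 = 0

macro 1: S0 reads c1=2 → after 1×micro: 1; S1 reads c1=2 → after 1×micro: 5 ⇒ (c0=1, c1=5)
macro 2: S0 reads c1=5 → after 1×micro: 0; S1 reads c1=5 → after 1×micro: 5 ⇒ (c0=0, c1=5)
macro 3: S0 reads c1=5 → after 1×micro: 2; S1 reads c1=5 → after 1×micro: 5 ⇒ (c0=2, c1=5)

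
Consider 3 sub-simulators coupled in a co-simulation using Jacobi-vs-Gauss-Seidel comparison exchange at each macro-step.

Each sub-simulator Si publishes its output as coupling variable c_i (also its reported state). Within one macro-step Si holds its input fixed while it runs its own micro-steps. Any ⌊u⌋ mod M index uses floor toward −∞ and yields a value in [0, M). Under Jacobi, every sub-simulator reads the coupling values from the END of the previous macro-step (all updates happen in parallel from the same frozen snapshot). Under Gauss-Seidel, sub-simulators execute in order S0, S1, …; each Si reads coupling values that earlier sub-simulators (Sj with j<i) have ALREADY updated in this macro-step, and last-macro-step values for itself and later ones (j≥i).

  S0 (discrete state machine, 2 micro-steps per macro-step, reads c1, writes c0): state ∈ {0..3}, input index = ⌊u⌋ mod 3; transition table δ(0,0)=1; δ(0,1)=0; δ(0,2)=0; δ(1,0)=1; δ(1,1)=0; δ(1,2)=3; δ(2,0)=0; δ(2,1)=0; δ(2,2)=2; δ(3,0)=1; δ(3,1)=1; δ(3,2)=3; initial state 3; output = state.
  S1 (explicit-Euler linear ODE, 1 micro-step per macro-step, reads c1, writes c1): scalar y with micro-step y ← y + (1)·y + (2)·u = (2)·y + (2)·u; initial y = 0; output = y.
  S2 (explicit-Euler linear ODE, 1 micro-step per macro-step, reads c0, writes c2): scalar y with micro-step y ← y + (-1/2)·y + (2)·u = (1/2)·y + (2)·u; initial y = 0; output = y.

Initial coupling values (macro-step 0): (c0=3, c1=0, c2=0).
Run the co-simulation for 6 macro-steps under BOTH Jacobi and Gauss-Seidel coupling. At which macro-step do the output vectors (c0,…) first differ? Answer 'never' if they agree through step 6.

[Jacobi] macro 1: S0 reads c1=0 → after 2×micro: 1; S1 reads c1=0 → after 1×micro: 0; S2 reads c0=3 → after 1×micro: 6 ⇒ (c0=1, c1=0, c2=6)
[Jacobi] macro 2: S0 reads c1=0 → after 2×micro: 1; S1 reads c1=0 → after 1×micro: 0; S2 reads c0=1 → after 1×micro: 5 ⇒ (c0=1, c1=0, c2=5)
[Jacobi] macro 3: S0 reads c1=0 → after 2×micro: 1; S1 reads c1=0 → after 1×micro: 0; S2 reads c0=1 → after 1×micro: 9/2 ⇒ (c0=1, c1=0, c2=9/2)
[Jacobi] macro 4: S0 reads c1=0 → after 2×micro: 1; S1 reads c1=0 → after 1×micro: 0; S2 reads c0=1 → after 1×micro: 17/4 ⇒ (c0=1, c1=0, c2=17/4)
[Jacobi] macro 5: S0 reads c1=0 → after 2×micro: 1; S1 reads c1=0 → after 1×micro: 0; S2 reads c0=1 → after 1×micro: 33/8 ⇒ (c0=1, c1=0, c2=33/8)
[Jacobi] macro 6: S0 reads c1=0 → after 2×micro: 1; S1 reads c1=0 → after 1×micro: 0; S2 reads c0=1 → after 1×micro: 65/16 ⇒ (c0=1, c1=0, c2=65/16)
[Gauss-Seidel] macro 1: S0 reads c1=0 → after 2×micro: 1; S1 reads c1=0 → after 1×micro: 0; S2 reads c0=1 → after 1×micro: 2 ⇒ (c0=1, c1=0, c2=2)
[Gauss-Seidel] macro 2: S0 reads c1=0 → after 2×micro: 1; S1 reads c1=0 → after 1×micro: 0; S2 reads c0=1 → after 1×micro: 3 ⇒ (c0=1, c1=0, c2=3)
[Gauss-Seidel] macro 3: S0 reads c1=0 → after 2×micro: 1; S1 reads c1=0 → after 1×micro: 0; S2 reads c0=1 → after 1×micro: 7/2 ⇒ (c0=1, c1=0, c2=7/2)
[Gauss-Seidel] macro 4: S0 reads c1=0 → after 2×micro: 1; S1 reads c1=0 → after 1×micro: 0; S2 reads c0=1 → after 1×micro: 15/4 ⇒ (c0=1, c1=0, c2=15/4)
[Gauss-Seidel] macro 5: S0 reads c1=0 → after 2×micro: 1; S1 reads c1=0 → after 1×micro: 0; S2 reads c0=1 → after 1×micro: 31/8 ⇒ (c0=1, c1=0, c2=31/8)
[Gauss-Seidel] macro 6: S0 reads c1=0 → after 2×micro: 1; S1 reads c1=0 → after 1×micro: 0; S2 reads c0=1 → after 1×micro: 63/16 ⇒ (c0=1, c1=0, c2=63/16)

first divergence at macro-step: 1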